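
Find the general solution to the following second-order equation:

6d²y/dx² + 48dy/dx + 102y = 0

Characteristic equation: 6r² + 48r + 102 = 0
Divide by 6: r² + 8r + 17 = 0
Roots: r = -4 ± i (complex conjugates)
General solution: y = e^(-4x)(C₁cos(x) + C₂sin(x))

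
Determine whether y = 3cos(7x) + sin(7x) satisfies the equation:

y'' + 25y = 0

Verification:
y'' = -147cos(7x) - 49sin(7x)
y'' + 25y ≠ 0 (frequency mismatch: got 49 instead of 25)

No, it is not a solution.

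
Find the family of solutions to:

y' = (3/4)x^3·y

Separating variables and integrating:
ln|y| = 3x^4/16 + C

General solution: y = Ce^(3x^4/16)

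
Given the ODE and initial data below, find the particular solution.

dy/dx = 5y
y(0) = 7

General solution: y = Ce^(5x)
Applying IC y(0) = 7:
Particular solution: y = 7e^(5x)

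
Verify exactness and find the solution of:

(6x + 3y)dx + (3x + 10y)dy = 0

Verify exactness: ∂M/∂y = ∂N/∂x ✓
Find F(x,y) such that ∂F/∂x = M, ∂F/∂y = N
Solution: 3x² + 3xy + 5y² = C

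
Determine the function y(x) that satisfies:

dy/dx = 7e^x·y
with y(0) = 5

General solution: y = Ce^(7e^x)
Applying IC y(0) = 5:
Particular solution: y = 5e^(7(e^x - 1))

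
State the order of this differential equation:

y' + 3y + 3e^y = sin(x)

The order is 1 (highest derivative is of order 1).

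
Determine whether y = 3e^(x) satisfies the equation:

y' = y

Verification:
y = 3e^(x)
y' = 3e^(x)
y = 3e^(x)
y' = y ✓

Yes, it is a solution.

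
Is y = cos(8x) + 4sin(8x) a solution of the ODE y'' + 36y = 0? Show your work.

Verification:
y'' = -64cos(8x) - 256sin(8x)
y'' + 36y ≠ 0 (frequency mismatch: got 64 instead of 36)

No, it is not a solution.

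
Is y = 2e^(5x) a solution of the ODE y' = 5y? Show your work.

Verification:
y = 2e^(5x)
y' = 10e^(5x)
5y = 10e^(5x)
y' = 5y ✓

Yes, it is a solution.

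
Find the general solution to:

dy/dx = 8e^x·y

Separating variables and integrating:
ln|y| = 8e^x + C

General solution: y = Ce^(8e^x)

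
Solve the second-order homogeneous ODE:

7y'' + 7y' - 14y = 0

Characteristic equation: 7r² + 7r - 14 = 0
Divide by 7: r² + r - 2 = 0
Roots: r = 1, -2 (distinct real)
General solution: y = C₁e^x + C₂e^(-2x)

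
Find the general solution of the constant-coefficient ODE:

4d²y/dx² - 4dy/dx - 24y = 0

Characteristic equation: 4r² - 4r - 24 = 0
Divide by 4: r² - r - 6 = 0
Roots: r = 3, -2 (distinct real)
General solution: y = C₁e^(3x) + C₂e^(-2x)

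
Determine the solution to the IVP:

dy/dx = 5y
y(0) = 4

General solution: y = Ce^(5x)
Applying IC y(0) = 4:
Particular solution: y = 4e^(5x)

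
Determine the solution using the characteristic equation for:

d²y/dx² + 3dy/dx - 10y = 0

Characteristic equation: r² + 3r - 10 = 0
Roots: r = 2, -5 (distinct real)
General solution: y = C₁e^(2x) + C₂e^(-5x)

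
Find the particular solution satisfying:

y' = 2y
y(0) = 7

General solution: y = Ce^(2x)
Applying IC y(0) = 7:
Particular solution: y = 7e^(2x)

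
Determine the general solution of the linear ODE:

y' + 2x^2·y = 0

Using integrating factor method:

General solution: y = Ce^(-2x^3/3)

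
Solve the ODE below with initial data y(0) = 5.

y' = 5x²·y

General solution: y = Ce^(5x³/3)
Applying IC y(0) = 5:
Particular solution: y = 5e^(5x³/3)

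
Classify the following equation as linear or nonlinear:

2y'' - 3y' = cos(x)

Linear (y and its derivatives appear to the first power only, no products of y terms)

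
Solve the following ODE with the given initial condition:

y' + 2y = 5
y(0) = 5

General solution: y = 5/2 + Ce^(-2x)
Applying y(0) = 5: C = 5 - 5/2 = 5/2
Particular solution: y = 5/2 + (5/2)e^(-2x)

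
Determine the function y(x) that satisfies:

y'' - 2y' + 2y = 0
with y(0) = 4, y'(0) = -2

General solution: y = e^x(C₁cos(x) + C₂sin(x))
Complex roots r = 1 ± i
Applying ICs: C₁ = 4, C₂ = -6
Particular solution: y = e^x(4cos(x) - 6sin(x))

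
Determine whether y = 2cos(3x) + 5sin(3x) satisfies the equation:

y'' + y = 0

Verification:
y'' = -18cos(3x) - 45sin(3x)
y'' + y ≠ 0 (frequency mismatch: got 9 instead of 1)

No, it is not a solution.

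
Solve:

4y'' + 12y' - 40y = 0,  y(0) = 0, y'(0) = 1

General solution: y = C₁e^(2x) + C₂e^(-5x)
Applying ICs: C₁ = 1/7, C₂ = -1/7
Particular solution: y = (1/7)e^(2x) - (1/7)e^(-5x)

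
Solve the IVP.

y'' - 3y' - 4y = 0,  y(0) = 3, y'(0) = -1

General solution: y = C₁e^(4x) + C₂e^(-x)
Applying ICs: C₁ = 2/5, C₂ = 13/5
Particular solution: y = (2/5)e^(4x) + (13/5)e^(-x)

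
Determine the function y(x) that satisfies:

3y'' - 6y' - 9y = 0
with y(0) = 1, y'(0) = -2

General solution: y = C₁e^(3x) + C₂e^(-x)
Applying ICs: C₁ = -1/4, C₂ = 5/4
Particular solution: y = -(1/4)e^(3x) + (5/4)e^(-x)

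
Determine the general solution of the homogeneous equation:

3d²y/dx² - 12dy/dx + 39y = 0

Characteristic equation: 3r² - 12r + 39 = 0
Divide by 3: r² - 4r + 13 = 0
Roots: r = 2 ± 3i (complex conjugates)
General solution: y = e^(2x)(C₁cos(3x) + C₂sin(3x))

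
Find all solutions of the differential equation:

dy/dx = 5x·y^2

Separating variables and integrating:
-1/y = 5x^2/2 + C

General solution: y^-1 = (-5/2)x^2 + C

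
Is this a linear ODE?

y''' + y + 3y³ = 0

No. Nonlinear (y³ term)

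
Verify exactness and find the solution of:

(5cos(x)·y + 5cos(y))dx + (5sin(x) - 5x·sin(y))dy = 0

Verify exactness: ∂M/∂y = ∂N/∂x ✓
Find F(x,y) such that ∂F/∂x = M, ∂F/∂y = N
Solution: 5sin(x)·y + 5x·cos(y) = C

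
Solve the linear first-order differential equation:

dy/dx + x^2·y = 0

Using integrating factor method:

General solution: y = Ce^(-x^3/3)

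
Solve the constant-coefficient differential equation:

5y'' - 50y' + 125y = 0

Characteristic equation: 5r² - 50r + 125 = 0
Divide by 5: r² - 10r + 25 = 0
Factored: (r - 5)² = 0
Repeated root: r = 5
General solution: y = (C₁ + C₂x)e^(5x)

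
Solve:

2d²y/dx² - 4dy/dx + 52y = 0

Characteristic equation: 2r² - 4r + 52 = 0
Divide by 2: r² - 2r + 26 = 0
Roots: r = 1 ± 5i (complex conjugates)
General solution: y = e^x(C₁cos(5x) + C₂sin(5x))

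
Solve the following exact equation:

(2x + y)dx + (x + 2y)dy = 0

Verify exactness: ∂M/∂y = ∂N/∂x ✓
Find F(x,y) such that ∂F/∂x = M, ∂F/∂y = N
Solution: x² + xy + y² = C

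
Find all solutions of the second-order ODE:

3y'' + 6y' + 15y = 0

Characteristic equation: 3r² + 6r + 15 = 0
Divide by 3: r² + 2r + 5 = 0
Roots: r = -1 ± 2i (complex conjugates)
General solution: y = e^(-x)(C₁cos(2x) + C₂sin(2x))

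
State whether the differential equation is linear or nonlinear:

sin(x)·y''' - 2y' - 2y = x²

Linear (y and its derivatives appear to the first power only, no products of y terms)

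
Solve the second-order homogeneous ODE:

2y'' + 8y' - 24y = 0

Characteristic equation: 2r² + 8r - 24 = 0
Divide by 2: r² + 4r - 12 = 0
Roots: r = 2, -6 (distinct real)
General solution: y = C₁e^(2x) + C₂e^(-6x)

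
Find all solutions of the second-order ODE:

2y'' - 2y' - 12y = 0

Characteristic equation: 2r² - 2r - 12 = 0
Divide by 2: r² - r - 6 = 0
Roots: r = 3, -2 (distinct real)
General solution: y = C₁e^(3x) + C₂e^(-2x)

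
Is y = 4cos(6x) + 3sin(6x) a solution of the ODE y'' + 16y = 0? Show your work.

Verification:
y'' = -144cos(6x) - 108sin(6x)
y'' + 16y ≠ 0 (frequency mismatch: got 36 instead of 16)

No, it is not a solution.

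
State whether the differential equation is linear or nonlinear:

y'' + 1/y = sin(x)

Nonlinear (1/y term)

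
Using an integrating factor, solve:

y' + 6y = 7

Using integrating factor method:

General solution: y = 7/6 + Ce^(-6x)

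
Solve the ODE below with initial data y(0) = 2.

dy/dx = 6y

General solution: y = Ce^(6x)
Applying IC y(0) = 2:
Particular solution: y = 2e^(6x)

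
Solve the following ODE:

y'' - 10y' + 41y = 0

Characteristic equation: r² - 10r + 41 = 0
Roots: r = 5 ± 4i (complex conjugates)
General solution: y = e^(5x)(C₁cos(4x) + C₂sin(4x))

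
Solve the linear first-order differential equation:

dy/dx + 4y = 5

Using integrating factor method:

General solution: y = 5/4 + Ce^(-4x)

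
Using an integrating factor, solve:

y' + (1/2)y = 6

Using integrating factor method:

General solution: y = 12 + Ce^(-x/2)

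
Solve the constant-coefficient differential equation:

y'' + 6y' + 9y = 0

Characteristic equation: r² + 6r + 9 = 0
Factored: (r + 3)² = 0
Repeated root: r = -3
General solution: y = (C₁ + C₂x)e^(-3x)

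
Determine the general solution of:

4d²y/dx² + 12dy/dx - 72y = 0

Characteristic equation: 4r² + 12r - 72 = 0
Divide by 4: r² + 3r - 18 = 0
Roots: r = 3, -6 (distinct real)
General solution: y = C₁e^(3x) + C₂e^(-6x)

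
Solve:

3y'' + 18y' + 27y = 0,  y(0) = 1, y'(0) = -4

General solution: y = (C₁ + C₂x)e^(-3x)
Repeated root r = -3
Applying ICs: C₁ = 1, C₂ = -1
Particular solution: y = (1 - x)e^(-3x)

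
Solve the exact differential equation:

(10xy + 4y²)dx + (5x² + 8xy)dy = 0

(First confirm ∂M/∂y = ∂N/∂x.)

Verify exactness: ∂M/∂y = ∂N/∂x ✓
Find F(x,y) such that ∂F/∂x = M, ∂F/∂y = N
Solution: 5x²y + 4xy² = C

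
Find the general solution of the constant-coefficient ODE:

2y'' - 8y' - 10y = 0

Characteristic equation: 2r² - 8r - 10 = 0
Divide by 2: r² - 4r - 5 = 0
Roots: r = 5, -1 (distinct real)
General solution: y = C₁e^(5x) + C₂e^(-x)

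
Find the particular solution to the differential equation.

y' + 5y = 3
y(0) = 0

General solution: y = 3/5 + Ce^(-5x)
Applying y(0) = 0: C = 0 - 3/5 = -3/5
Particular solution: y = 3/5 - (3/5)e^(-5x)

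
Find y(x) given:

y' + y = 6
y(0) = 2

General solution: y = 6 + Ce^(-x)
Applying y(0) = 2: C = 2 - 6 = -4
Particular solution: y = 6 - 4e^(-x)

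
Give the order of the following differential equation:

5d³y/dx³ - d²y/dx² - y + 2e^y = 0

The order is 3 (highest derivative is of order 3).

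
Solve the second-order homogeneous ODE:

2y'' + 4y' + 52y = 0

Characteristic equation: 2r² + 4r + 52 = 0
Divide by 2: r² + 2r + 26 = 0
Roots: r = -1 ± 5i (complex conjugates)
General solution: y = e^(-x)(C₁cos(5x) + C₂sin(5x))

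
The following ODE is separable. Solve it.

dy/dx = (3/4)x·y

Separating variables and integrating:
ln|y| = 3x^2/8 + C

General solution: y = Ce^(3x^2/8)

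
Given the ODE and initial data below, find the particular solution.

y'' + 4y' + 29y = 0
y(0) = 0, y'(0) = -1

General solution: y = e^(-2x)(C₁cos(5x) + C₂sin(5x))
Complex roots r = -2 ± 5i
Applying ICs: C₁ = 0, C₂ = -1/5
Particular solution: y = e^(-2x)(-(1/5)sin(5x))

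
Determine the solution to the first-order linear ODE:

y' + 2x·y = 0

Using integrating factor method:

General solution: y = Ce^(-x^2)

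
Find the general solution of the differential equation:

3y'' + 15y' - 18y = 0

Characteristic equation: 3r² + 15r - 18 = 0
Divide by 3: r² + 5r - 6 = 0
Roots: r = 1, -6 (distinct real)
General solution: y = C₁e^x + C₂e^(-6x)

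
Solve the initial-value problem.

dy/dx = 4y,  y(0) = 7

General solution: y = Ce^(4x)
Applying IC y(0) = 7:
Particular solution: y = 7e^(4x)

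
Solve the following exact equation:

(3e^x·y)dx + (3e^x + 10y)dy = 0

Verify exactness: ∂M/∂y = ∂N/∂x ✓
Find F(x,y) such that ∂F/∂x = M, ∂F/∂y = N
Solution: 3e^x·y + 5y² = C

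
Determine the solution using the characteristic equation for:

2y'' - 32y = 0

Characteristic equation: 2r² - 32 = 0
Divide by 2: r² - 16 = 0
Roots: r = 4, -4 (distinct real)
General solution: y = C₁e^(4x) + C₂e^(-4x)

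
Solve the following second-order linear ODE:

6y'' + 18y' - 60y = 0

Characteristic equation: 6r² + 18r - 60 = 0
Divide by 6: r² + 3r - 10 = 0
Roots: r = 2, -5 (distinct real)
General solution: y = C₁e^(2x) + C₂e^(-5x)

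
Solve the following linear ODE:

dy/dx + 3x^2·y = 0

Using integrating factor method:

General solution: y = Ce^(-x^3)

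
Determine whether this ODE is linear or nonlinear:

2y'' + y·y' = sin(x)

Nonlinear (product y·y')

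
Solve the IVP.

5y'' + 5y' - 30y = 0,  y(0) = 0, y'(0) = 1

General solution: y = C₁e^(2x) + C₂e^(-3x)
Applying ICs: C₁ = 1/5, C₂ = -1/5
Particular solution: y = (1/5)e^(2x) - (1/5)e^(-3x)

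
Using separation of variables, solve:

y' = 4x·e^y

Separating variables and integrating:
-e^(-y) = 2x² + C

General solution: y = -ln(C - 2x²)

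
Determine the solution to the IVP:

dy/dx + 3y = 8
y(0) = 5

General solution: y = 8/3 + Ce^(-3x)
Applying y(0) = 5: C = 5 - 8/3 = 7/3
Particular solution: y = 8/3 + (7/3)e^(-3x)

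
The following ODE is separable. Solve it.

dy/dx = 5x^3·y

Separating variables and integrating:
ln|y| = 5x^4/4 + C

General solution: y = Ce^(5x^4/4)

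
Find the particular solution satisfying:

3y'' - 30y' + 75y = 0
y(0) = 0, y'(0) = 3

General solution: y = (C₁ + C₂x)e^(5x)
Repeated root r = 5
Applying ICs: C₁ = 0, C₂ = 3
Particular solution: y = 3xe^(5x)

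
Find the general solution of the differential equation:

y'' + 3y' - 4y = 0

Characteristic equation: r² + 3r - 4 = 0
Roots: r = 1, -4 (distinct real)
General solution: y = C₁e^x + C₂e^(-4x)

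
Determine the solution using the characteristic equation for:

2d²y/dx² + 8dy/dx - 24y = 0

Characteristic equation: 2r² + 8r - 24 = 0
Divide by 2: r² + 4r - 12 = 0
Roots: r = 2, -6 (distinct real)
General solution: y = C₁e^(2x) + C₂e^(-6x)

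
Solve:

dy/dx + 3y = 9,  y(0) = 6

General solution: y = 3 + Ce^(-3x)
Applying y(0) = 6: C = 6 - 3 = 3
Particular solution: y = 3 + 3e^(-3x)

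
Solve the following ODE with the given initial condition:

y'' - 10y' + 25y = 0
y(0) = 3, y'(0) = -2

General solution: y = (C₁ + C₂x)e^(5x)
Repeated root r = 5
Applying ICs: C₁ = 3, C₂ = -17
Particular solution: y = (3 - 17x)e^(5x)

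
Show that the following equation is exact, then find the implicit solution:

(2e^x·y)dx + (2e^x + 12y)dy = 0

Verify exactness: ∂M/∂y = ∂N/∂x ✓
Find F(x,y) such that ∂F/∂x = M, ∂F/∂y = N
Solution: 2e^x·y + 6y² = C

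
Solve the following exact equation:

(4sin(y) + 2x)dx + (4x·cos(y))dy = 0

Verify exactness: ∂M/∂y = ∂N/∂x ✓
Find F(x,y) such that ∂F/∂x = M, ∂F/∂y = N
Solution: 4x·sin(y) + x² = C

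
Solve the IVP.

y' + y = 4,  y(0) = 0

General solution: y = 4 + Ce^(-x)
Applying y(0) = 0: C = 0 - 4 = -4
Particular solution: y = 4 - 4e^(-x)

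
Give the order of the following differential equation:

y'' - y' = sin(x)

The order is 2 (highest derivative is of order 2).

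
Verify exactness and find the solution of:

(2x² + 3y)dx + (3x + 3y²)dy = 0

Verify exactness: ∂M/∂y = ∂N/∂x ✓
Find F(x,y) such that ∂F/∂x = M, ∂F/∂y = N
Solution: 2x³/3 + 3xy + y³ = C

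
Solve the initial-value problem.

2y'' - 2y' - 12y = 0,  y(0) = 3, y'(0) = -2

General solution: y = C₁e^(3x) + C₂e^(-2x)
Applying ICs: C₁ = 4/5, C₂ = 11/5
Particular solution: y = (4/5)e^(3x) + (11/5)e^(-2x)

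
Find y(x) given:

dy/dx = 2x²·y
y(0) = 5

General solution: y = Ce^(2x³/3)
Applying IC y(0) = 5:
Particular solution: y = 5e^(2x³/3)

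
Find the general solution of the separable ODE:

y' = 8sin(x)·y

Separating variables and integrating:
ln|y| = -8cos(x) + C

General solution: y = Ce^(-8cos(x))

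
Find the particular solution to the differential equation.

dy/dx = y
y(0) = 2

General solution: y = Ce^x
Applying IC y(0) = 2:
Particular solution: y = 2e^x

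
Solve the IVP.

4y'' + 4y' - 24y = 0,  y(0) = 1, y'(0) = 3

General solution: y = C₁e^(2x) + C₂e^(-3x)
Applying ICs: C₁ = 6/5, C₂ = -1/5
Particular solution: y = (6/5)e^(2x) - (1/5)e^(-3x)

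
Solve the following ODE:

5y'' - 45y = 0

Characteristic equation: 5r² - 45 = 0
Divide by 5: r² - 9 = 0
Roots: r = 3, -3 (distinct real)
General solution: y = C₁e^(3x) + C₂e^(-3x)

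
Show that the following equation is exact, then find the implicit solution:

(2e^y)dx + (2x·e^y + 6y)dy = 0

Verify exactness: ∂M/∂y = ∂N/∂x ✓
Find F(x,y) such that ∂F/∂x = M, ∂F/∂y = N
Solution: 2x·e^y + 3y² = C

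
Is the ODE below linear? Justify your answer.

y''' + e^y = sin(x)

No. Nonlinear (e^y is nonlinear in y)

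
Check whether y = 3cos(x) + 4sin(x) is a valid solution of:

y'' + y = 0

Verification:
y'' = -3cos(x) - 4sin(x)
y'' + y = 0 ✓

Yes, it is a solution.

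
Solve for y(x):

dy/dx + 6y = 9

Using integrating factor method:

General solution: y = 3/2 + Ce^(-6x)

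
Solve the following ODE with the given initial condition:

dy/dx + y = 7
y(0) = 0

General solution: y = 7 + Ce^(-x)
Applying y(0) = 0: C = 0 - 7 = -7
Particular solution: y = 7 - 7e^(-x)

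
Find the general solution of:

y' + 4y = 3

Using integrating factor method:

General solution: y = 3/4 + Ce^(-4x)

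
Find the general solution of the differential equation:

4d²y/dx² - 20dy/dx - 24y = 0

Characteristic equation: 4r² - 20r - 24 = 0
Divide by 4: r² - 5r - 6 = 0
Roots: r = 6, -1 (distinct real)
General solution: y = C₁e^(6x) + C₂e^(-x)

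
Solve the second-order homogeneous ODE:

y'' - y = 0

Characteristic equation: r² - 1 = 0
Roots: r = 1, -1 (distinct real)
General solution: y = C₁e^x + C₂e^(-x)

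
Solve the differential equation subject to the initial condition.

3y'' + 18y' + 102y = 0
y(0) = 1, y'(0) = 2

General solution: y = e^(-3x)(C₁cos(5x) + C₂sin(5x))
Complex roots r = -3 ± 5i
Applying ICs: C₁ = 1, C₂ = 1
Particular solution: y = e^(-3x)(cos(5x) + sin(5x))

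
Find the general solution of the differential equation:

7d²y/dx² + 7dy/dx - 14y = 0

Characteristic equation: 7r² + 7r - 14 = 0
Divide by 7: r² + r - 2 = 0
Roots: r = 1, -2 (distinct real)
General solution: y = C₁e^x + C₂e^(-2x)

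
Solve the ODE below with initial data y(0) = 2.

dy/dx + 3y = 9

General solution: y = 3 + Ce^(-3x)
Applying y(0) = 2: C = 2 - 3 = -1
Particular solution: y = 3 - e^(-3x)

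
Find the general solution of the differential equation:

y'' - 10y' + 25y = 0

Characteristic equation: r² - 10r + 25 = 0
Factored: (r - 5)² = 0
Repeated root: r = 5
General solution: y = (C₁ + C₂x)e^(5x)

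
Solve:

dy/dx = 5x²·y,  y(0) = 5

General solution: y = Ce^(5x³/3)
Applying IC y(0) = 5:
Particular solution: y = 5e^(5x³/3)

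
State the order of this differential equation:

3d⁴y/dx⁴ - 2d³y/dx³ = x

The order is 4 (highest derivative is of order 4).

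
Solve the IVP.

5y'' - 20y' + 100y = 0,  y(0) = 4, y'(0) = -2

General solution: y = e^(2x)(C₁cos(4x) + C₂sin(4x))
Complex roots r = 2 ± 4i
Applying ICs: C₁ = 4, C₂ = -5/2
Particular solution: y = e^(2x)(4cos(4x) - (5/2)sin(4x))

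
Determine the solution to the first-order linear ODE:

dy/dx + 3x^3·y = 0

Using integrating factor method:

General solution: y = Ce^(-3x^4/4)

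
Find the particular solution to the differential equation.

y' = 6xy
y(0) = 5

General solution: y = Ce^(3x²)
Applying IC y(0) = 5:
Particular solution: y = 5e^(3x²)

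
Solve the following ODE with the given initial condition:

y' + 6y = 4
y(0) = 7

General solution: y = 2/3 + Ce^(-6x)
Applying y(0) = 7: C = 7 - 2/3 = 19/3
Particular solution: y = 2/3 + (19/3)e^(-6x)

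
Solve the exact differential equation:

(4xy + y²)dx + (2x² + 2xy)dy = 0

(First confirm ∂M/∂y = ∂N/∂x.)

Verify exactness: ∂M/∂y = ∂N/∂x ✓
Find F(x,y) such that ∂F/∂x = M, ∂F/∂y = N
Solution: 2x²y + xy² = C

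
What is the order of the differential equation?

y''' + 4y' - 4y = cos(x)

The order is 3 (highest derivative is of order 3).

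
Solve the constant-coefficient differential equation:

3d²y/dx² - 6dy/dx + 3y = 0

Characteristic equation: 3r² - 6r + 3 = 0
Divide by 3: r² - 2r + 1 = 0
Factored: (r - 1)² = 0
Repeated root: r = 1
General solution: y = (C₁ + C₂x)e^x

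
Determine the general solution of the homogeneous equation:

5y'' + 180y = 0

Characteristic equation: 5r² + 180 = 0
Divide by 5: r² + 36 = 0
Roots: r = ±6i (complex conjugates)
General solution: y = C₁cos(6x) + C₂sin(6x)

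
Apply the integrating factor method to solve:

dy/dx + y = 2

Using integrating factor method:

General solution: y = 2 + Ce^(-x)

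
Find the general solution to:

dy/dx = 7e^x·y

Separating variables and integrating:
ln|y| = 7e^x + C

General solution: y = Ce^(7e^x)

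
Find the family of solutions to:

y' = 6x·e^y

Separating variables and integrating:
-e^(-y) = 3x² + C

General solution: y = -ln(C - 3x²)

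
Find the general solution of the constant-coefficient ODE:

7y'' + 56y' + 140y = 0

Characteristic equation: 7r² + 56r + 140 = 0
Divide by 7: r² + 8r + 20 = 0
Roots: r = -4 ± 2i (complex conjugates)
General solution: y = e^(-4x)(C₁cos(2x) + C₂sin(2x))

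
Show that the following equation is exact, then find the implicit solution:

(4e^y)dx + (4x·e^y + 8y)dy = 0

Verify exactness: ∂M/∂y = ∂N/∂x ✓
Find F(x,y) such that ∂F/∂x = M, ∂F/∂y = N
Solution: 4x·e^y + 4y² = C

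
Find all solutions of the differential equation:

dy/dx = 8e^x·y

Separating variables and integrating:
ln|y| = 8e^x + C

General solution: y = Ce^(8e^x)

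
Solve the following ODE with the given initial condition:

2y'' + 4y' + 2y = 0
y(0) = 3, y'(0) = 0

General solution: y = (C₁ + C₂x)e^(-x)
Repeated root r = -1
Applying ICs: C₁ = 3, C₂ = 3
Particular solution: y = (3 + 3x)e^(-x)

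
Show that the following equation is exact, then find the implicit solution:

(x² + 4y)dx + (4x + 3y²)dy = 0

Verify exactness: ∂M/∂y = ∂N/∂x ✓
Find F(x,y) such that ∂F/∂x = M, ∂F/∂y = N
Solution: x³/3 + 4xy + y³ = C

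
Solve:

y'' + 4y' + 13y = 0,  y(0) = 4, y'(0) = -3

General solution: y = e^(-2x)(C₁cos(3x) + C₂sin(3x))
Complex roots r = -2 ± 3i
Applying ICs: C₁ = 4, C₂ = 5/3
Particular solution: y = e^(-2x)(4cos(3x) + (5/3)sin(3x))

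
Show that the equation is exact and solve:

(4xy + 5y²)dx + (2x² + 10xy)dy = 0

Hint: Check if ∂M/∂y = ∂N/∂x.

Verify exactness: ∂M/∂y = ∂N/∂x ✓
Find F(x,y) such that ∂F/∂x = M, ∂F/∂y = N
Solution: 2x²y + 5xy² = C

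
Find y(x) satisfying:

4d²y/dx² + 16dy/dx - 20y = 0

Characteristic equation: 4r² + 16r - 20 = 0
Divide by 4: r² + 4r - 5 = 0
Roots: r = 1, -5 (distinct real)
General solution: y = C₁e^x + C₂e^(-5x)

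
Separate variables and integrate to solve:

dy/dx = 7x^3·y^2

Separating variables and integrating:
-1/y = 7x^4/4 + C

General solution: y^-1 = (-7/4)x^4 + C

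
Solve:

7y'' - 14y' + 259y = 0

Characteristic equation: 7r² - 14r + 259 = 0
Divide by 7: r² - 2r + 37 = 0
Roots: r = 1 ± 6i (complex conjugates)
General solution: y = e^x(C₁cos(6x) + C₂sin(6x))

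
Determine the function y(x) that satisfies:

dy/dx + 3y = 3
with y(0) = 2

General solution: y = 1 + Ce^(-3x)
Applying y(0) = 2: C = 2 - 1 = 1
Particular solution: y = 1 + e^(-3x)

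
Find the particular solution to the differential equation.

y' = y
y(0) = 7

General solution: y = Ce^x
Applying IC y(0) = 7:
Particular solution: y = 7e^x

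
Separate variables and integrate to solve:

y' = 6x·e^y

Separating variables and integrating:
-e^(-y) = 3x² + C

General solution: y = -ln(C - 3x²)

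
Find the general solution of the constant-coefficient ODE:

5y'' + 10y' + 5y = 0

Characteristic equation: 5r² + 10r + 5 = 0
Divide by 5: r² + 2r + 1 = 0
Factored: (r + 1)² = 0
Repeated root: r = -1
General solution: y = (C₁ + C₂x)e^(-x)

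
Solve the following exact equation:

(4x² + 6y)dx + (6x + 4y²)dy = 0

Verify exactness: ∂M/∂y = ∂N/∂x ✓
Find F(x,y) such that ∂F/∂x = M, ∂F/∂y = N
Solution: 4x³/3 + 6xy + 4y³/3 = C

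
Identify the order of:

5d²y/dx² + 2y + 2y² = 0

The order is 2 (highest derivative is of order 2).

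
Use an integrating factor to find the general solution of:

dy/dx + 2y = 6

Using integrating factor method:

General solution: y = 3 + Ce^(-2x)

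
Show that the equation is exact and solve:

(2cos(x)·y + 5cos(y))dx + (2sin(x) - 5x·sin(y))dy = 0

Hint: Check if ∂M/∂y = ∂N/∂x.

Verify exactness: ∂M/∂y = ∂N/∂x ✓
Find F(x,y) such that ∂F/∂x = M, ∂F/∂y = N
Solution: 2sin(x)·y + 5x·cos(y) = C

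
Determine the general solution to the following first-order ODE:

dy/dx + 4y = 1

Using integrating factor method:

General solution: y = 1/4 + Ce^(-4x)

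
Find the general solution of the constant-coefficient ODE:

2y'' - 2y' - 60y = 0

Characteristic equation: 2r² - 2r - 60 = 0
Divide by 2: r² - r - 30 = 0
Roots: r = 6, -5 (distinct real)
General solution: y = C₁e^(6x) + C₂e^(-5x)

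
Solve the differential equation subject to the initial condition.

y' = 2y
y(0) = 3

General solution: y = Ce^(2x)
Applying IC y(0) = 3:
Particular solution: y = 3e^(2x)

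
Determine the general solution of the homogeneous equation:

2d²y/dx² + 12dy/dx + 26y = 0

Characteristic equation: 2r² + 12r + 26 = 0
Divide by 2: r² + 6r + 13 = 0
Roots: r = -3 ± 2i (complex conjugates)
General solution: y = e^(-3x)(C₁cos(2x) + C₂sin(2x))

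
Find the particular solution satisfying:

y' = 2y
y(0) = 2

General solution: y = Ce^(2x)
Applying IC y(0) = 2:
Particular solution: y = 2e^(2x)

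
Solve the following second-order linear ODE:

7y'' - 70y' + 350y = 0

Characteristic equation: 7r² - 70r + 350 = 0
Divide by 7: r² - 10r + 50 = 0
Roots: r = 5 ± 5i (complex conjugates)
General solution: y = e^(5x)(C₁cos(5x) + C₂sin(5x))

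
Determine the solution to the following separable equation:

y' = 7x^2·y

Separating variables and integrating:
ln|y| = 7x^3/3 + C

General solution: y = Ce^(7x^3/3)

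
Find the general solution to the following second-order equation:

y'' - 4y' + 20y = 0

Characteristic equation: r² - 4r + 20 = 0
Roots: r = 2 ± 4i (complex conjugates)
General solution: y = e^(2x)(C₁cos(4x) + C₂sin(4x))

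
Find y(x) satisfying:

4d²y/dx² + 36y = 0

Characteristic equation: 4r² + 36 = 0
Divide by 4: r² + 9 = 0
Roots: r = ±3i (complex conjugates)
General solution: y = C₁cos(3x) + C₂sin(3x)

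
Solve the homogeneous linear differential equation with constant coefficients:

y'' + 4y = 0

Characteristic equation: r² + 4 = 0
Roots: r = ±2i (complex conjugates)
General solution: y = C₁cos(2x) + C₂sin(2x)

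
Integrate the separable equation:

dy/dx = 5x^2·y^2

Separating variables and integrating:
-1/y = 5x^3/3 + C

General solution: y^-1 = (-5/3)x^3 + C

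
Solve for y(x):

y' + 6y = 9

Using integrating factor method:

General solution: y = 3/2 + Ce^(-6x)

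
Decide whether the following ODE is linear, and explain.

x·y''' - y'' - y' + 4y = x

Linear (y and its derivatives appear to the first power only, no products of y terms)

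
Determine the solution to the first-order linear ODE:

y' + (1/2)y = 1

Using integrating factor method:

General solution: y = 2 + Ce^(-x/2)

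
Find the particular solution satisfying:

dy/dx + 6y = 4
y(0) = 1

General solution: y = 2/3 + Ce^(-6x)
Applying y(0) = 1: C = 1 - 2/3 = 1/3
Particular solution: y = 2/3 + (1/3)e^(-6x)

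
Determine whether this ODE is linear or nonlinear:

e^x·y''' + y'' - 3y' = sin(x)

Linear (y and its derivatives appear to the first power only, no products of y terms)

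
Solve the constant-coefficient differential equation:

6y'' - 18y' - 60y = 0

Characteristic equation: 6r² - 18r - 60 = 0
Divide by 6: r² - 3r - 10 = 0
Roots: r = 5, -2 (distinct real)
General solution: y = C₁e^(5x) + C₂e^(-2x)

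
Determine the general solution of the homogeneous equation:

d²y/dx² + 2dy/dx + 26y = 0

Characteristic equation: r² + 2r + 26 = 0
Roots: r = -1 ± 5i (complex conjugates)
General solution: y = e^(-x)(C₁cos(5x) + C₂sin(5x))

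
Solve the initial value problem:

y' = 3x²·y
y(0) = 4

General solution: y = Ce^(x³)
Applying IC y(0) = 4:
Particular solution: y = 4e^(x³)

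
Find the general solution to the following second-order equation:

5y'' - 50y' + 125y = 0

Characteristic equation: 5r² - 50r + 125 = 0
Divide by 5: r² - 10r + 25 = 0
Factored: (r - 5)² = 0
Repeated root: r = 5
General solution: y = (C₁ + C₂x)e^(5x)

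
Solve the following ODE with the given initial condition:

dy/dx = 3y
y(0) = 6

General solution: y = Ce^(3x)
Applying IC y(0) = 6:
Particular solution: y = 6e^(3x)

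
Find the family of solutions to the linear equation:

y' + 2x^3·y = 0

Using integrating factor method:

General solution: y = Ce^(-x^4/2)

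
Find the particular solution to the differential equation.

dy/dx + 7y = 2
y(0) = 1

General solution: y = 2/7 + Ce^(-7x)
Applying y(0) = 1: C = 1 - 2/7 = 5/7
Particular solution: y = 2/7 + (5/7)e^(-7x)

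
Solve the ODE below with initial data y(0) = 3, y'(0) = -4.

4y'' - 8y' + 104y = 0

General solution: y = e^x(C₁cos(5x) + C₂sin(5x))
Complex roots r = 1 ± 5i
Applying ICs: C₁ = 3, C₂ = -7/5
Particular solution: y = e^x(3cos(5x) - (7/5)sin(5x))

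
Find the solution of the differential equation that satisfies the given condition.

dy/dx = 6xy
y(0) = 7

General solution: y = Ce^(3x²)
Applying IC y(0) = 7:
Particular solution: y = 7e^(3x²)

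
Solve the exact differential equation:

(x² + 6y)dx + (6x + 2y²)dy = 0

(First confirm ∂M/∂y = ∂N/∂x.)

Verify exactness: ∂M/∂y = ∂N/∂x ✓
Find F(x,y) such that ∂F/∂x = M, ∂F/∂y = N
Solution: x³/3 + 6xy + 2y³/3 = C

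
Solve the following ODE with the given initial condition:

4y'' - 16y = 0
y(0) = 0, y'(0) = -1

General solution: y = C₁e^(2x) + C₂e^(-2x)
Applying ICs: C₁ = -1/4, C₂ = 1/4
Particular solution: y = -(1/4)e^(2x) + (1/4)e^(-2x)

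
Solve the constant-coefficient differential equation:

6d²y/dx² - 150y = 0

Characteristic equation: 6r² - 150 = 0
Divide by 6: r² - 25 = 0
Roots: r = 5, -5 (distinct real)
General solution: y = C₁e^(5x) + C₂e^(-5x)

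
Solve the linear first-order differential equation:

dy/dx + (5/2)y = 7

Using integrating factor method:

General solution: y = 14/5 + Ce^(-5x/2)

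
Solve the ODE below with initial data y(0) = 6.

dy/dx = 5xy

General solution: y = Ce^(5x²/2)
Applying IC y(0) = 6:
Particular solution: y = 6e^(5x²/2)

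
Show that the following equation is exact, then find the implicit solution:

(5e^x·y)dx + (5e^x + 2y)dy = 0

Verify exactness: ∂M/∂y = ∂N/∂x ✓
Find F(x,y) such that ∂F/∂x = M, ∂F/∂y = N
Solution: 5e^x·y + y² = C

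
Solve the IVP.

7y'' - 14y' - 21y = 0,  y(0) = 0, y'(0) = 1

General solution: y = C₁e^(3x) + C₂e^(-x)
Applying ICs: C₁ = 1/4, C₂ = -1/4
Particular solution: y = (1/4)e^(3x) - (1/4)e^(-x)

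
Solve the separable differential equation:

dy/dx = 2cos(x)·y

Separating variables and integrating:
ln|y| = 2sin(x) + C

General solution: y = Ce^(2sin(x))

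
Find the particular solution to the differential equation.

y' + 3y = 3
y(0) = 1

General solution: y = 1 + Ce^(-3x)
Applying y(0) = 1: C = 1 - 1 = 0
Particular solution: y = 1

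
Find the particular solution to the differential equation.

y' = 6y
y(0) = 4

General solution: y = Ce^(6x)
Applying IC y(0) = 4:
Particular solution: y = 4e^(6x)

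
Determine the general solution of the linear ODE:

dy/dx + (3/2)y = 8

Using integrating factor method:

General solution: y = 16/3 + Ce^(-3x/2)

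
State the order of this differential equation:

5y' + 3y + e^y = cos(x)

The order is 1 (highest derivative is of order 1).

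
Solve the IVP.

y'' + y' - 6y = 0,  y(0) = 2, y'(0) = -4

General solution: y = C₁e^(2x) + C₂e^(-3x)
Applying ICs: C₁ = 2/5, C₂ = 8/5
Particular solution: y = (2/5)e^(2x) + (8/5)e^(-3x)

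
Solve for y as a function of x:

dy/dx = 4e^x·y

Separating variables and integrating:
ln|y| = 4e^x + C

General solution: y = Ce^(4e^x)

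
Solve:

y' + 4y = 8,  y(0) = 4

General solution: y = 2 + Ce^(-4x)
Applying y(0) = 4: C = 4 - 2 = 2
Particular solution: y = 2 + 2e^(-4x)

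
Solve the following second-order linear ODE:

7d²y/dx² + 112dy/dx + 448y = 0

Characteristic equation: 7r² + 112r + 448 = 0
Divide by 7: r² + 16r + 64 = 0
Factored: (r + 8)² = 0
Repeated root: r = -8
General solution: y = (C₁ + C₂x)e^(-8x)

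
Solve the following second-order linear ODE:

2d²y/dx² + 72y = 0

Characteristic equation: 2r² + 72 = 0
Divide by 2: r² + 36 = 0
Roots: r = ±6i (complex conjugates)
General solution: y = C₁cos(6x) + C₂sin(6x)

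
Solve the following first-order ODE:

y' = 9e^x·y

Separating variables and integrating:
ln|y| = 9e^x + C

General solution: y = Ce^(9e^x)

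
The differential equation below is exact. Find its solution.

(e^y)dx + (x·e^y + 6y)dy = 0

Verify exactness: ∂M/∂y = ∂N/∂x ✓
Find F(x,y) such that ∂F/∂x = M, ∂F/∂y = N
Solution: x·e^y + 3y² = C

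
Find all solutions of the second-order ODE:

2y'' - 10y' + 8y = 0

Characteristic equation: 2r² - 10r + 8 = 0
Divide by 2: r² - 5r + 4 = 0
Roots: r = 4, 1 (distinct real)
General solution: y = C₁e^(4x) + C₂e^x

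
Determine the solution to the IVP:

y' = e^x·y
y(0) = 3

General solution: y = Ce^(e^x)
Applying IC y(0) = 3:
Particular solution: y = 3e^(e^x - 1)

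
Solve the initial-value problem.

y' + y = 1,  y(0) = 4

General solution: y = 1 + Ce^(-x)
Applying y(0) = 4: C = 4 - 1 = 3
Particular solution: y = 1 + 3e^(-x)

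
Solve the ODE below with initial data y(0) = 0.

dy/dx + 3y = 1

General solution: y = 1/3 + Ce^(-3x)
Applying y(0) = 0: C = 0 - 1/3 = -1/3
Particular solution: y = 1/3 - (1/3)e^(-3x)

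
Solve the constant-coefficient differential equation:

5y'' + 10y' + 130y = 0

Characteristic equation: 5r² + 10r + 130 = 0
Divide by 5: r² + 2r + 26 = 0
Roots: r = -1 ± 5i (complex conjugates)
General solution: y = e^(-x)(C₁cos(5x) + C₂sin(5x))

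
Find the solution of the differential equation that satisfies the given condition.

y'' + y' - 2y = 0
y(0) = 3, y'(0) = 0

General solution: y = C₁e^x + C₂e^(-2x)
Applying ICs: C₁ = 2, C₂ = 1
Particular solution: y = 2e^x + e^(-2x)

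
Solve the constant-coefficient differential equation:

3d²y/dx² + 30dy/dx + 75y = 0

Characteristic equation: 3r² + 30r + 75 = 0
Divide by 3: r² + 10r + 25 = 0
Factored: (r + 5)² = 0
Repeated root: r = -5
General solution: y = (C₁ + C₂x)e^(-5x)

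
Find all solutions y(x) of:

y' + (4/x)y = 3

Using integrating factor method:

General solution: y = (3/5)x + Cx^(-4)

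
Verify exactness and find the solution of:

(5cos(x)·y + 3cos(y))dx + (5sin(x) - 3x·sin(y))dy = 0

Verify exactness: ∂M/∂y = ∂N/∂x ✓
Find F(x,y) such that ∂F/∂x = M, ∂F/∂y = N
Solution: 5sin(x)·y + 3x·cos(y) = C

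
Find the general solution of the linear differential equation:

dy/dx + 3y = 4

Using integrating factor method:

General solution: y = 4/3 + Ce^(-3x)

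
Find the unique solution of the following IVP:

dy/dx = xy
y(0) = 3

General solution: y = Ce^(x²/2)
Applying IC y(0) = 3:
Particular solution: y = 3e^(x²/2)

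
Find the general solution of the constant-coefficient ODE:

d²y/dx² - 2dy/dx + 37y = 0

Characteristic equation: r² - 2r + 37 = 0
Roots: r = 1 ± 6i (complex conjugates)
General solution: y = e^x(C₁cos(6x) + C₂sin(6x))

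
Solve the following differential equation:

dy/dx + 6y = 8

Using integrating factor method:

General solution: y = 4/3 + Ce^(-6x)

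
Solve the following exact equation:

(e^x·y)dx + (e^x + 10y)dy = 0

Verify exactness: ∂M/∂y = ∂N/∂x ✓
Find F(x,y) such that ∂F/∂x = M, ∂F/∂y = N
Solution: e^x·y + 5y² = C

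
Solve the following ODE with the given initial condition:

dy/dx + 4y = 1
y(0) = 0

General solution: y = 1/4 + Ce^(-4x)
Applying y(0) = 0: C = 0 - 1/4 = -1/4
Particular solution: y = 1/4 - (1/4)e^(-4x)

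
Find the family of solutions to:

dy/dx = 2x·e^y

Separating variables and integrating:
-e^(-y) = x² + C

General solution: y = -ln(C - x²)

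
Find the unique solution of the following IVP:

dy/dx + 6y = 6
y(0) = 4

General solution: y = 1 + Ce^(-6x)
Applying y(0) = 4: C = 4 - 1 = 3
Particular solution: y = 1 + 3e^(-6x)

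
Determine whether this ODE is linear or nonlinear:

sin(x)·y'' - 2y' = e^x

Linear (y and its derivatives appear to the first power only, no products of y terms)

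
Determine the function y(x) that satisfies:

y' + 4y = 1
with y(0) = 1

General solution: y = 1/4 + Ce^(-4x)
Applying y(0) = 1: C = 1 - 1/4 = 3/4
Particular solution: y = 1/4 + (3/4)e^(-4x)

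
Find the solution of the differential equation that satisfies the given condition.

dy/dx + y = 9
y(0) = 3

General solution: y = 9 + Ce^(-x)
Applying y(0) = 3: C = 3 - 9 = -6
Particular solution: y = 9 - 6e^(-x)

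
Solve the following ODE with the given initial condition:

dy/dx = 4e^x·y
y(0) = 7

General solution: y = Ce^(4e^x)
Applying IC y(0) = 7:
Particular solution: y = 7e^(4(e^x - 1))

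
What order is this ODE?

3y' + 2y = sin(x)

The order is 1 (highest derivative is of order 1).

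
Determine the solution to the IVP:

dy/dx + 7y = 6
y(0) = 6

General solution: y = 6/7 + Ce^(-7x)
Applying y(0) = 6: C = 6 - 6/7 = 36/7
Particular solution: y = 6/7 + (36/7)e^(-7x)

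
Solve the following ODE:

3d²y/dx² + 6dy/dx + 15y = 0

Characteristic equation: 3r² + 6r + 15 = 0
Divide by 3: r² + 2r + 5 = 0
Roots: r = -1 ± 2i (complex conjugates)
General solution: y = e^(-x)(C₁cos(2x) + C₂sin(2x))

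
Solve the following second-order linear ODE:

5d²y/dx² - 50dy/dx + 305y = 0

Characteristic equation: 5r² - 50r + 305 = 0
Divide by 5: r² - 10r + 61 = 0
Roots: r = 5 ± 6i (complex conjugates)
General solution: y = e^(5x)(C₁cos(6x) + C₂sin(6x))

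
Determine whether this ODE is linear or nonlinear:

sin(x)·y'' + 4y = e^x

Linear (y and its derivatives appear to the first power only, no products of y terms)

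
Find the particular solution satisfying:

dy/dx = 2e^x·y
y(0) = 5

General solution: y = Ce^(2e^x)
Applying IC y(0) = 5:
Particular solution: y = 5e^(2(e^x - 1))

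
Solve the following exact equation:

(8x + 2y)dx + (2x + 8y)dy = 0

Verify exactness: ∂M/∂y = ∂N/∂x ✓
Find F(x,y) such that ∂F/∂x = M, ∂F/∂y = N
Solution: 4x² + 2xy + 4y² = C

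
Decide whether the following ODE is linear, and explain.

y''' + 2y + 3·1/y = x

Nonlinear (1/y term)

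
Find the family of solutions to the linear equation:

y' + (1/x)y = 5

Using integrating factor method:

General solution: y = (5/2)x + C/x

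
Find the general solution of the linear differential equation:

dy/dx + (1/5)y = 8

Using integrating factor method:

General solution: y = 40 + Ce^(-x/5)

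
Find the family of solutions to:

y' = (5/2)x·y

Separating variables and integrating:
ln|y| = 5x^2/4 + C

General solution: y = Ce^(5x^2/4)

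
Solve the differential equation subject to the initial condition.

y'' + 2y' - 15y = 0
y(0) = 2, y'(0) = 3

General solution: y = C₁e^(3x) + C₂e^(-5x)
Applying ICs: C₁ = 13/8, C₂ = 3/8
Particular solution: y = (13/8)e^(3x) + (3/8)e^(-5x)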